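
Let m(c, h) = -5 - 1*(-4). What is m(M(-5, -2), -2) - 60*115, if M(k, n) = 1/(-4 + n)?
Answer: -6901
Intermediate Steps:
m(c, h) = -1 (m(c, h) = -5 + 4 = -1)
m(M(-5, -2), -2) - 60*115 = -1 - 60*115 = -1 - 6900 = -6901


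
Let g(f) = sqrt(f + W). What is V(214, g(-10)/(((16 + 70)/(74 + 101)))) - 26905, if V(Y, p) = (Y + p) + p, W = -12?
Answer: -26691 + 175*I*sqrt(22)/43 ≈ -26691.0 + 19.089*I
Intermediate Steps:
g(f) = sqrt(-12 + f) (g(f) = sqrt(f - 12) = sqrt(-12 + f))
V(Y, p) = Y + 2*p
V(214, g(-10)/(((16 + 70)/(74 + 101)))) - 26905 = (214 + 2*(sqrt(-12 - 10)/(((16 + 70)/(74 + 101))))) - 26905 = (214 + 2*(sqrt(-22)/((86/175)))) - 26905 = (214 + 2*((I*sqrt(22))/((86*(1/175))))) - 26905 = (214 + 2*((I*sqrt(22))/(86/175))) - 26905 = (214 + 2*((I*sqrt(22))*(175/86))) - 26905 = (214 + 2*(175*I*sqrt(22)/86)) - 26905 = (214 + 175*I*sqrt(22)/43) - 26905 = -26691 + 175*I*sqrt(22)/43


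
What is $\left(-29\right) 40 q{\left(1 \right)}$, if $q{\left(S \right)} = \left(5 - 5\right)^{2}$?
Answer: $0$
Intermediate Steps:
$q{\left(S \right)} = 0$ ($q{\left(S \right)} = 0^{2} = 0$)
$\left(-29\right) 40 q{\left(1 \right)} = \left(-29\right) 40 \cdot 0 = \left(-1160\right) 0 = 0$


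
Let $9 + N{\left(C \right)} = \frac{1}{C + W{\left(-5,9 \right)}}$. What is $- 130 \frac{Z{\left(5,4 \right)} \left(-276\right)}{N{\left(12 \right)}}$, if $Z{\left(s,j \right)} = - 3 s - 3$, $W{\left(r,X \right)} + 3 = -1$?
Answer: $\frac{5166720}{71} \approx 72771.0$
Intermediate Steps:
$W{\left(r,X \right)} = -4$ ($W{\left(r,X \right)} = -3 - 1 = -4$)
$Z{\left(s,j \right)} = -3 - 3 s$
$N{\left(C \right)} = -9 + \frac{1}{-4 + C}$ ($N{\left(C \right)} = -9 + \frac{1}{C - 4} = -9 + \frac{1}{-4 + C}$)
$- 130 \frac{Z{\left(5,4 \right)} \left(-276\right)}{N{\left(12 \right)}} = - 130 \frac{\left(-3 - 15\right) \left(-276\right)}{\frac{1}{-4 + 12} \left(37 - 108\right)} = - 130 \frac{\left(-3 - 15\right) \left(-276\right)}{\frac{1}{8} \left(37 - 108\right)} = - 130 \frac{\left(-18\right) \left(-276\right)}{\frac{1}{8} \left(-71\right)} = - 130 \frac{4968}{- \frac{71}{8}} = - 130 \cdot 4968 \left(- \frac{8}{71}\right) = \left(-130\right) \left(- \frac{39744}{71}\right) = \frac{5166720}{71}$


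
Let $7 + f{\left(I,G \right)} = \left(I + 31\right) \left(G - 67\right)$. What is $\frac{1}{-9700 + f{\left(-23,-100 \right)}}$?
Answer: $- \frac{1}{11043} \approx -9.0555 \cdot 10^{-5}$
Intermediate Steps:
$f{\left(I,G \right)} = -7 + \left(-67 + G\right) \left(31 + I\right)$ ($f{\left(I,G \right)} = -7 + \left(I + 31\right) \left(G - 67\right) = -7 + \left(31 + I\right) \left(-67 + G\right) = -7 + \left(-67 + G\right) \left(31 + I\right)$)
$\frac{1}{-9700 + f{\left(-23,-100 \right)}} = \frac{1}{-9700 - 1343} = \frac{1}{-11043} = - \frac{1}{11043}$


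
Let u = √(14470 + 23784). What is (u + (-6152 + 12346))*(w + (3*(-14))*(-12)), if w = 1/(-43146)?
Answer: 67346070551/21573 + 21745583*√38254/43146 ≈ 3.2204e+6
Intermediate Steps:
u = √38254 ≈ 195.59
w = -1/43146 ≈ -2.3177e-5
(u + (-6152 + 12346))*(w + (3*(-14))*(-12)) = (√38254 + (-6152 + 12346))*(-1/43146 + (3*(-14))*(-12)) = (√38254 + 6194)*(-1/43146 - 42*(-12)) = (6194 + √38254)*(-1/43146 + 504) = (6194 + √38254)*(21745583/43146) = 67346070551/21573 + 21745583*√38254/43146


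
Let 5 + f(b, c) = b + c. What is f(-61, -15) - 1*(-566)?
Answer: 485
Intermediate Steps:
f(b, c) = -5 + b + c (f(b, c) = -5 + (b + c) = -5 + b + c)
f(-61, -15) - 1*(-566) = (-5 - 61 - 15) - 1*(-566) = -81 + 566 = 485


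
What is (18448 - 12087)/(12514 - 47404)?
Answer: -6361/34890 ≈ -0.18232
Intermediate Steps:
(18448 - 12087)/(12514 - 47404) = 6361/(-34890) = 6361*(-1/34890) = -6361/34890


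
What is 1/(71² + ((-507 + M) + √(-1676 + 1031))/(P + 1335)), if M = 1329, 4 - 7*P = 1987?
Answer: 91086580584/459238644283607 - 17178*I*√645/459238644283607 ≈ 0.00019834 - 9.4998e-10*I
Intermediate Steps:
P = -1983/7 (P = 4/7 - ⅐*1987 = 4/7 - 1987/7 = -1983/7 ≈ -283.29)
1/(71² + ((-507 + M) + √(-1676 + 1031))/(P + 1335)) = 1/(71² + ((-507 + 1329) + √(-1676 + 1031))/(-1983/7 + 1335)) = 1/(5041 + (822 + √(-645))/(7362/7)) = 1/(5041 + (822 + I*√645)*(7/7362)) = 1/(5041 + (959/1227 + 7*I*√645/7362)) = 1/(6186266/1227 + 7*I*√645/7362)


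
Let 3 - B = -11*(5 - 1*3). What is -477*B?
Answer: -11925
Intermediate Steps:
B = 25 (B = 3 - (-11)*(5 - 1*3) = 3 - (-11)*(5 - 3) = 3 - (-11)*2 = 3 - 1*(-22) = 3 + 22 = 25)
-477*B = -477*25 = -11925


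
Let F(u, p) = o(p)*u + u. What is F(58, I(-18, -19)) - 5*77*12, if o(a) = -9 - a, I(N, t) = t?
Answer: -3982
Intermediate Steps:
F(u, p) = u + u*(-9 - p) (F(u, p) = (-9 - p)*u + u = u*(-9 - p) + u = u + u*(-9 - p))
F(58, I(-18, -19)) - 5*77*12 = -1*58*(8 - 19) - 5*77*12 = -1*58*(-11) - 385*12 = 638 - 4620 = -3982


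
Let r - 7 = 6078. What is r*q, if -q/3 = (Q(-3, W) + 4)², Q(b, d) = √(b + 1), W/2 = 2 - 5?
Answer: -255570 - 146040*I*√2 ≈ -2.5557e+5 - 2.0653e+5*I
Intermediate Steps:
W = -6 (W = 2*(2 - 5) = 2*(-3) = -6)
Q(b, d) = √(1 + b)
r = 6085 (r = 7 + 6078 = 6085)
q = -3*(4 + I*√2)² (q = -3*(√(1 - 3) + 4)² = -3*(√(-2) + 4)² = -3*(I*√2 + 4)² = -3*(4 + I*√2)² ≈ -42.0 - 33.941*I)
r*q = 6085*(-42 - 24*I*√2) = -255570 - 146040*I*√2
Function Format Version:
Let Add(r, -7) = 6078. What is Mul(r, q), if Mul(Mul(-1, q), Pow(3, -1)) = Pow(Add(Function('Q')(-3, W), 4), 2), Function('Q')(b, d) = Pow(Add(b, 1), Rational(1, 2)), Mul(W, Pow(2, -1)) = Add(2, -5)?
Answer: Add(-255570, Mul(-146040, I, Pow(2, Rational(1, 2)))) ≈ Add(-2.5557e+5, Mul(-2.0653e+5, I))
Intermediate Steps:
W = -6 (W = Mul(2, Add(2, -5)) = Mul(2, -3) = -6)
Function('Q')(b, d) = Pow(Add(1, b), Rational(1, 2))
r = 6085 (r = Add(7, 6078) = 6085)
q = Mul(-3, Pow(Add(4, Mul(I, Pow(2, Rational(1, 2)))), 2)) (q = Mul(-3, Pow(Add(Pow(Add(1, -3), Rational(1, 2)), 4), 2)) = Mul(-3, Pow(Add(Pow(-2, Rational(1, 2)), 4), 2)) = Mul(-3, Pow(Add(Mul(I, Pow(2, Rational(1, 2))), 4), 2)) = Mul(-3, Pow(Add(4, Mul(I, Pow(2, Rational(1, 2)))), 2)) ≈ Add(-42.000, Mul(-33.941, I)))
Mul(r, q) = Mul(6085, Add(-42, Mul(-24, I, Pow(2, Rational(1, 2))))) = Add(-255570, Mul(-146040, I, Pow(2, Rational(1, 2))))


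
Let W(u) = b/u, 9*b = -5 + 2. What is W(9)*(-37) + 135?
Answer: 3682/27 ≈ 136.37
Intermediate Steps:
b = -⅓ (b = (-5 + 2)/9 = (⅑)*(-3) = -⅓ ≈ -0.33333)
W(u) = -1/(3*u)
W(9)*(-37) + 135 = -⅓/9*(-37) + 135 = -⅓*⅑*(-37) + 135 = -1/27*(-37) + 135 = 37/27 + 135 = 3682/27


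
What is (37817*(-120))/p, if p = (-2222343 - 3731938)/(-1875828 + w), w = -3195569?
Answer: -23014202441880/5954281 ≈ -3.8652e+6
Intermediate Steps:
p = 5954281/5071397 (p = (-2222343 - 3731938)/(-1875828 - 3195569) = -5954281/(-5071397) = -5954281*(-1/5071397) = 5954281/5071397 ≈ 1.1741)
(37817*(-120))/p = (37817*(-120))/(5954281/5071397) = -4538040*5071397/5954281 = -23014202441880/5954281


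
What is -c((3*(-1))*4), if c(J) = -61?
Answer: 61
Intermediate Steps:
-c((3*(-1))*4) = -1*(-61) = 61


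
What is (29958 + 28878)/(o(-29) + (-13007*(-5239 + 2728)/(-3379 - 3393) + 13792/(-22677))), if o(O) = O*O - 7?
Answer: -9035364738384/612661054957 ≈ -14.748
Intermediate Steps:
o(O) = -7 + O**2 (o(O) = O**2 - 7 = -7 + O**2)
(29958 + 28878)/(o(-29) + (-13007*(-5239 + 2728)/(-3379 - 3393) + 13792/(-22677))) = (29958 + 28878)/((-7 + (-29)**2) + (-13007*(-5239 + 2728)/(-3379 - 3393) + 13792/(-22677))) = 58836/((-7 + 841) + (-13007/((-6772/(-2511))) + 13792*(-1/22677))) = 58836/(834 + (-13007/((-6772*(-1/2511))) - 13792/22677)) = 58836/(834 + (-13007/6772/2511 - 13792/22677)) = 58836/(834 + (-13007*2511/6772 - 13792/22677)) = 58836/(834 + (-32660577/6772 - 13792/22677)) = 58836/(834 - 740737304053/153568644) = 58836/(-612661054957/153568644) = 58836*(-153568644/612661054957) = -9035364738384/612661054957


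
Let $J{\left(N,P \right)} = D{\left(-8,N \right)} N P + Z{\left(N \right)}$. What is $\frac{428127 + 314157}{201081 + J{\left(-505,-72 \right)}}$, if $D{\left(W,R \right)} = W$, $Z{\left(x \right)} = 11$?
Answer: $- \frac{185571}{22447} \approx -8.2671$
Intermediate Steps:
$J{\left(N,P \right)} = 11 - 8 N P$ ($J{\left(N,P \right)} = - 8 N P + 11 = 11 - 8 N P$)
$\frac{428127 + 314157}{201081 + J{\left(-505,-72 \right)}} = \frac{428127 + 314157}{201081 + \left(11 - \left(-4040\right) \left(-72\right)\right)} = \frac{742284}{201081 + \left(11 - 290880\right)} = \frac{742284}{201081 - 290869} = \frac{742284}{-89788} = 742284 \left(- \frac{1}{89788}\right) = - \frac{185571}{22447}$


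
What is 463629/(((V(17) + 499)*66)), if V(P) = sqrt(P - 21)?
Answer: 77116957/5478110 - 154543*I/2739055 ≈ 14.077 - 0.056422*I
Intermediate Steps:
V(P) = sqrt(-21 + P)
463629/(((V(17) + 499)*66)) = 463629/(((sqrt(-21 + 17) + 499)*66)) = 463629/(((sqrt(-4) + 499)*66)) = 463629/(((2*I + 499)*66)) = 463629/(((499 + 2*I)*66)) = 463629/(32934 + 132*I) = 463629*((32934 - 132*I)/1084665780) = 154543*(32934 - 132*I)/361555260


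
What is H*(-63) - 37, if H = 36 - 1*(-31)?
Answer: -4258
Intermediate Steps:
H = 67 (H = 36 + 31 = 67)
H*(-63) - 37 = 67*(-63) - 37 = -4221 - 37 = -4258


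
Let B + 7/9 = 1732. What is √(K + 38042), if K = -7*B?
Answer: √233311/3 ≈ 161.01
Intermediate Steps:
B = 15581/9 (B = -7/9 + 1732 = 15581/9 ≈ 1731.2)
K = -109067/9 (K = -7*15581/9 = -109067/9 ≈ -12119.)
√(K + 38042) = √(-109067/9 + 38042) = √(233311/9) = √233311/3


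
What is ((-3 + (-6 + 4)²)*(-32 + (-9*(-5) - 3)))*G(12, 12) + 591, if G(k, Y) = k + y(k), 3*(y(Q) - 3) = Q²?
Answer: 1221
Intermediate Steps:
y(Q) = 3 + Q²/3
G(k, Y) = 3 + k + k²/3 (G(k, Y) = k + (3 + k²/3) = 3 + k + k²/3)
((-3 + (-6 + 4)²)*(-32 + (-9*(-5) - 3)))*G(12, 12) + 591 = ((-3 + (-6 + 4)²)*(-32 + (-9*(-5) - 3)))*(3 + 12 + (⅓)*12²) + 591 = ((-3 + (-2)²)*(-32 + (45 - 3)))*(3 + 12 + (⅓)*144) + 591 = ((-3 + 4)*(-32 + 42))*(3 + 12 + 48) + 591 = (1*10)*63 + 591 = 10*63 + 591 = 630 + 591 = 1221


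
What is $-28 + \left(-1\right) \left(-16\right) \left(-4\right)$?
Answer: $-92$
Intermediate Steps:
$-28 + \left(-1\right) \left(-16\right) \left(-4\right) = -28 + 16 \left(-4\right) = -28 - 64 = -92$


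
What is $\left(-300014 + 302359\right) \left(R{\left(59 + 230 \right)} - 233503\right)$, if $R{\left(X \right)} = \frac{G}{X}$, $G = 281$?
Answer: $- \frac{158245491670}{289} \approx -5.4756 \cdot 10^{8}$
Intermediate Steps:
$R{\left(X \right)} = \frac{281}{X}$
$\left(-300014 + 302359\right) \left(R{\left(59 + 230 \right)} - 233503\right) = \left(-300014 + 302359\right) \left(\frac{281}{59 + 230} - 233503\right) = 2345 \left(\frac{281}{289} - 233503\right) = 2345 \left(- \frac{67482086}{289}\right) = - \frac{158245491670}{289}$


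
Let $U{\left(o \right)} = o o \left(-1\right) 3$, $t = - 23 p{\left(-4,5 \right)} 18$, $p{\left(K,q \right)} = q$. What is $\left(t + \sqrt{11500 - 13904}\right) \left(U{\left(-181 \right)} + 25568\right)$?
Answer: $150520050 - 145430 i \sqrt{601} \approx 1.5052 \cdot 10^{8} - 3.5653 \cdot 10^{6} i$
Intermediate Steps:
$t = -2070$ ($t = \left(-23\right) 5 \cdot 18 = \left(-115\right) 18 = -2070$)
$U{\left(o \right)} = - 3 o^{2}$ ($U{\left(o \right)} = o^{2} \left(-1\right) 3 = - o^{2} \cdot 3 = - 3 o^{2}$)
$\left(t + \sqrt{11500 - 13904}\right) \left(U{\left(-181 \right)} + 25568\right) = \left(-2070 + \sqrt{11500 - 13904}\right) \left(- 3 \left(-181\right)^{2} + 25568\right) = \left(-2070 + \sqrt{-2404}\right) \left(\left(-3\right) 32761 + 25568\right) = \left(-2070 + 2 i \sqrt{601}\right) \left(-98283 + 25568\right) = \left(-2070 + 2 i \sqrt{601}\right) \left(-72715\right) = 150520050 - 145430 i \sqrt{601}$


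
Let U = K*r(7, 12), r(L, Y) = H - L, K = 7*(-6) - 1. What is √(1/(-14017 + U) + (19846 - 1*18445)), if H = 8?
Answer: √69238677385/7030 ≈ 37.430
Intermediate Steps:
K = -43 (K = -42 - 1 = -43)
r(L, Y) = 8 - L
U = -43 (U = -43*(8 - 1*7) = -43*(8 - 7) = -43*1 = -43)
√(1/(-14017 + U) + (19846 - 1*18445)) = √(1/(-14017 - 43) + (19846 - 1*18445)) = √(1/(-14060) + (19846 - 18445)) = √(-1/14060 + 1401) = √(19698059/14060) = √69238677385/7030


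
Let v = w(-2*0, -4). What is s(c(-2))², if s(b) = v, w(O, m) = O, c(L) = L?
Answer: 0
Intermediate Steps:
v = 0 (v = -2*0 = 0)
s(b) = 0
s(c(-2))² = 0² = 0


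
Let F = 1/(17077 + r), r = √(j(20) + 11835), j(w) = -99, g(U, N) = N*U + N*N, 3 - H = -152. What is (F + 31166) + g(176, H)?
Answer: 24049549185980/291612193 - 6*√326/291612193 ≈ 82471.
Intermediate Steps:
H = 155 (H = 3 - 1*(-152) = 3 + 152 = 155)
g(U, N) = N² + N*U (g(U, N) = N*U + N² = N² + N*U)
r = 6*√326 (r = √(-99 + 11835) = √11736 = 6*√326 ≈ 108.33)
F = 1/(17077 + 6*√326) ≈ 5.8189e-5
(F + 31166) + g(176, H) = ((17077/291612193 - 6*√326/291612193) + 31166) + 155*(155 + 176) = (9088385624115/291612193 - 6*√326/291612193) + 155*331 = (9088385624115/291612193 - 6*√326/291612193) + 51305 = 24049549185980/291612193 - 6*√326/291612193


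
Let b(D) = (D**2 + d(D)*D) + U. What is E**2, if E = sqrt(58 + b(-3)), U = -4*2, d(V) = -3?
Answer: 68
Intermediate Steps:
U = -8
b(D) = -8 + D**2 - 3*D (b(D) = (D**2 - 3*D) - 8 = -8 + D**2 - 3*D)
E = 2*sqrt(17) (E = sqrt(58 + (-8 + (-3)**2 - 3*(-3))) = sqrt(58 + (-8 + 9 + 9)) = sqrt(58 + 10) = sqrt(68) = 2*sqrt(17) ≈ 8.2462)
E**2 = (2*sqrt(17))**2 = 68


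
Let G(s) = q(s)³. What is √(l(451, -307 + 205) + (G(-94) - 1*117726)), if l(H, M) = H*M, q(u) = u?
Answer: 2*I*√248578 ≈ 997.15*I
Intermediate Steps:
G(s) = s³
√(l(451, -307 + 205) + (G(-94) - 1*117726)) = √(451*(-307 + 205) + ((-94)³ - 1*117726)) = √(451*(-102) + (-830584 - 117726)) = √(-46002 - 948310) = √(-994312) = 2*I*√248578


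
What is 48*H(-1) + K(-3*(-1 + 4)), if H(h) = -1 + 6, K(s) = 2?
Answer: 242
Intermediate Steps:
H(h) = 5
48*H(-1) + K(-3*(-1 + 4)) = 48*5 + 2 = 240 + 2 = 242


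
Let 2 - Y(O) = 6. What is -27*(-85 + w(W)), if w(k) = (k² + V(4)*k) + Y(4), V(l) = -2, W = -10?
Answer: -837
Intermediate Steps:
Y(O) = -4 (Y(O) = 2 - 1*6 = 2 - 6 = -4)
w(k) = -4 + k² - 2*k (w(k) = (k² - 2*k) - 4 = -4 + k² - 2*k)
-27*(-85 + w(W)) = -27*(-85 + (-4 + (-10)² - 2*(-10))) = -27*(-85 + (-4 + 100 + 20)) = -27*(-85 + 116) = -27*31 = -837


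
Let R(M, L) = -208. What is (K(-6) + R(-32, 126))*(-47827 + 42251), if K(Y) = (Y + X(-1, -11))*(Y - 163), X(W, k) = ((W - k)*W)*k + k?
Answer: 88797800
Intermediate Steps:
X(W, k) = k + W*k*(W - k) (X(W, k) = (W*(W - k))*k + k = W*k*(W - k) + k = k + W*k*(W - k))
K(Y) = (-163 + Y)*(99 + Y) (K(Y) = (Y - 11*(1 + (-1)² - 1*(-1)*(-11)))*(Y - 163) = (Y - 11*(1 + 1 - 11))*(-163 + Y) = (Y - 11*(-9))*(-163 + Y) = (Y + 99)*(-163 + Y) = (99 + Y)*(-163 + Y) = (-163 + Y)*(99 + Y))
(K(-6) + R(-32, 126))*(-47827 + 42251) = ((-16137 + (-6)² - 64*(-6)) - 208)*(-47827 + 42251) = ((-16137 + 36 + 384) - 208)*(-5576) = (-15717 - 208)*(-5576) = -15925*(-5576) = 88797800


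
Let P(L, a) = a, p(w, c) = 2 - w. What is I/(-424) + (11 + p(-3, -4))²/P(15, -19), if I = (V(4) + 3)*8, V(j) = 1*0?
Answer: -13625/1007 ≈ -13.530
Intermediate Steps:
V(j) = 0
I = 24 (I = (0 + 3)*8 = 3*8 = 24)
I/(-424) + (11 + p(-3, -4))²/P(15, -19) = 24/(-424) + (11 + (2 - 1*(-3)))²/(-19) = 24*(-1/424) + (11 + (2 + 3))²*(-1/19) = -3/53 + (11 + 5)²*(-1/19) = -3/53 + 16²*(-1/19) = -3/53 + 256*(-1/19) = -3/53 - 256/19 = -13625/1007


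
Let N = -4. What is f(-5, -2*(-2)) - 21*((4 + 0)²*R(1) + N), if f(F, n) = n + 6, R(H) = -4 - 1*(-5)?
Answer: -242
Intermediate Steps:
R(H) = 1 (R(H) = -4 + 5 = 1)
f(F, n) = 6 + n
f(-5, -2*(-2)) - 21*((4 + 0)²*R(1) + N) = (6 - 2*(-2)) - 21*((4 + 0)²*1 - 4) = (6 + 4) - 21*(4²*1 - 4) = 10 - 21*(16*1 - 4) = 10 - 21*(16 - 4) = 10 - 21*12 = 10 - 252 = -242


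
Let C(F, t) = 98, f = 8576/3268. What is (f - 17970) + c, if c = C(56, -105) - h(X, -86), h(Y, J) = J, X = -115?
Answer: -14529018/817 ≈ -17783.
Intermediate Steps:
f = 2144/817 (f = 8576*(1/3268) = 2144/817 ≈ 2.6242)
c = 184 (c = 98 - 1*(-86) = 98 + 86 = 184)
(f - 17970) + c = (2144/817 - 17970) + 184 = -14679346/817 + 184 = -14529018/817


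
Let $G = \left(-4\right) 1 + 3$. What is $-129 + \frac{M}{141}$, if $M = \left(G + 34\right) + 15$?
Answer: $- \frac{6047}{47} \approx -128.66$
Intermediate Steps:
$G = -1$ ($G = -4 + 3 = -1$)
$M = 48$ ($M = \left(-1 + 34\right) + 15 = 33 + 15 = 48$)
$-129 + \frac{M}{141} = -129 + \frac{48}{141} = -129 + 48 \cdot \frac{1}{141} = -129 + \frac{16}{47} = - \frac{6047}{47}$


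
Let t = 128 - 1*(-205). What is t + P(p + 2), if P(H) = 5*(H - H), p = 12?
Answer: 333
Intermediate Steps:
P(H) = 0 (P(H) = 5*0 = 0)
t = 333 (t = 128 + 205 = 333)
t + P(p + 2) = 333 + 0 = 333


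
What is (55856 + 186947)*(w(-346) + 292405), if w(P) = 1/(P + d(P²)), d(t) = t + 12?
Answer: 8475741316711933/119382 ≈ 7.0997e+10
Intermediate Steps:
d(t) = 12 + t
w(P) = 1/(12 + P + P²) (w(P) = 1/(P + (12 + P²)) = 1/(12 + P + P²))
(55856 + 186947)*(w(-346) + 292405) = (55856 + 186947)*(1/(12 - 346 + (-346)²) + 292405) = 242803*(1/(12 - 346 + 119716) + 292405) = 242803*(1/119382 + 292405) = 242803*(34907893711/119382) = 8475741316711933/119382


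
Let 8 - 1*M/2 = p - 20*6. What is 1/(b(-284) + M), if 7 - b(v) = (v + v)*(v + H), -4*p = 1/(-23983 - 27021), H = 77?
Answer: -102008/11966864505 ≈ -8.5242e-6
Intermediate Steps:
p = 1/204016 (p = -1/(4*(-23983 - 27021)) = -1/4/(-51004) = -1/4*(-1/51004) = 1/204016 ≈ 4.9016e-6)
b(v) = 7 - 2*v*(77 + v) (b(v) = 7 - (v + v)*(v + 77) = 7 - 2*v*(77 + v))
M = 26114047/102008 (M = 16 - 2*(1/204016 - 20*6) = 16 - 2*(1/204016 - 120) = 16 - 2*(-24481919/204016) = 16 + 24481919/102008 = 26114047/102008 ≈ 256.00)
1/(b(-284) + M) = 1/((7 - 154*(-284) - 2*(-284)**2) + 26114047/102008) = 1/((7 + 43736 - 2*80656) + 26114047/102008) = 1/((7 + 43736 - 161312) + 26114047/102008) = 1/(-117569 + 26114047/102008) = 1/(-11966864505/102008) = -102008/11966864505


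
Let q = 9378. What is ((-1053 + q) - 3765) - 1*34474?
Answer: -29914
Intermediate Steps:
((-1053 + q) - 3765) - 1*34474 = ((-1053 + 9378) - 3765) - 1*34474 = (8325 - 3765) - 34474 = 4560 - 34474 = -29914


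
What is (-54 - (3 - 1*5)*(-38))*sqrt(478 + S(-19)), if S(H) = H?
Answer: -390*sqrt(51) ≈ -2785.2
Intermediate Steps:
(-54 - (3 - 1*5)*(-38))*sqrt(478 + S(-19)) = (-54 - (3 - 1*5)*(-38))*sqrt(478 - 19) = (-54 - (3 - 5)*(-38))*sqrt(459) = (-54 - (-2)*(-38))*(3*sqrt(51)) = (-54 - 1*76)*(3*sqrt(51)) = (-54 - 76)*(3*sqrt(51)) = -390*sqrt(51)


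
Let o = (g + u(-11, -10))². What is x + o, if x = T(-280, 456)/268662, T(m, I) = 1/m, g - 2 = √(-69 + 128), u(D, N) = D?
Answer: 10531550399/75225360 - 18*√59 ≈ 1.7394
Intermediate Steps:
g = 2 + √59 (g = 2 + √(-69 + 128) = 2 + √59 ≈ 9.6812)
x = -1/75225360 (x = 1/(-280*268662) = -1/280*1/268662 = -1/75225360 ≈ -1.3293e-8)
o = (-9 + √59)² (o = ((2 + √59) - 11)² = (-9 + √59)² ≈ 1.7394)
x + o = -1/75225360 + (9 - √59)²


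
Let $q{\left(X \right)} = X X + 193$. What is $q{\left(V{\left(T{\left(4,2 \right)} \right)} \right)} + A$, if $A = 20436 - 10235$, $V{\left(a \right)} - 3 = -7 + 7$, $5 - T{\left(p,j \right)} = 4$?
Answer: $10403$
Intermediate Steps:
$T{\left(p,j \right)} = 1$ ($T{\left(p,j \right)} = 5 - 4 = 1$)
$V{\left(a \right)} = 3$ ($V{\left(a \right)} = 3 + \left(-7 + 7\right) = 3 + 0 = 3$)
$q{\left(X \right)} = 193 + X^{2}$ ($q{\left(X \right)} = X^{2} + 193 = 193 + X^{2}$)
$A = 10201$
$q{\left(V{\left(T{\left(4,2 \right)} \right)} \right)} + A = \left(193 + 3^{2}\right) + 10201 = \left(193 + 9\right) + 10201 = 202 + 10201 = 10403$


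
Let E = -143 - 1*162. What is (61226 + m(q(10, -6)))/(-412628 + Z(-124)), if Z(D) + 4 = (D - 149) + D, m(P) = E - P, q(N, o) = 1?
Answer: -60920/413029 ≈ -0.14750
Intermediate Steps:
E = -305 (E = -143 - 162 = -305)
m(P) = -305 - P
Z(D) = -153 + 2*D (Z(D) = -4 + ((D - 149) + D) = -4 + ((-149 + D) + D) = -4 + (-149 + 2*D) = -153 + 2*D)
(61226 + m(q(10, -6)))/(-412628 + Z(-124)) = (61226 + (-305 - 1*1))/(-412628 + (-153 + 2*(-124))) = (61226 + (-305 - 1))/(-412628 + (-153 - 248)) = (61226 - 306)/(-412628 - 401) = 60920/(-413029) = 60920*(-1/413029) = -60920/413029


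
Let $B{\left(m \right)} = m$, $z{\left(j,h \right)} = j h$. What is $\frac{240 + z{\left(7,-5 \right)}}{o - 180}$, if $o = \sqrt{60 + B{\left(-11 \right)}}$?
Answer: $- \frac{205}{173} \approx -1.185$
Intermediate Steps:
$z{\left(j,h \right)} = h j$
$o = 7$ ($o = \sqrt{60 - 11} = \sqrt{49} = 7$)
$\frac{240 + z{\left(7,-5 \right)}}{o - 180} = \frac{240 - 35}{7 - 180} = \frac{240 - 35}{-173} = 205 \left(- \frac{1}{173}\right) = - \frac{205}{173}$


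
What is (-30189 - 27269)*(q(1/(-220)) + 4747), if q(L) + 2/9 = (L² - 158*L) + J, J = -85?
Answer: -58348117760521/217800 ≈ -2.6790e+8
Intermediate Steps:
q(L) = -767/9 + L² - 158*L (q(L) = -2/9 + ((L² - 158*L) - 85) = -2/9 + (-85 + L² - 158*L) = -767/9 + L² - 158*L)
(-30189 - 27269)*(q(1/(-220)) + 4747) = (-30189 - 27269)*((-767/9 + (1/(-220))² - 158/(-220)) + 4747) = -57458*((-767/9 + (-1/220)² - 158*(-1/220)) + 4747) = -57458*((-767/9 + 1/48400 + 79/110) + 4747) = -57458*(-36809951/435600 + 4747) = -57458*2030983249/435600 = -58348117760521/217800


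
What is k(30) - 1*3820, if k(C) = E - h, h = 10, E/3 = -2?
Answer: -3836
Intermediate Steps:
E = -6 (E = 3*(-2) = -6)
k(C) = -16 (k(C) = -6 - 1*10 = -6 - 10 = -16)
k(30) - 1*3820 = -16 - 1*3820 = -16 - 3820 = -3836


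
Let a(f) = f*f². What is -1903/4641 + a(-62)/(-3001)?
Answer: 1100369345/13927641 ≈ 79.006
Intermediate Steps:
a(f) = f³
-1903/4641 + a(-62)/(-3001) = -1903/4641 + (-62)³/(-3001) = -1903*1/4641 - 238328*(-1/3001) = -1903/4641 + 238328/3001 = 1100369345/13927641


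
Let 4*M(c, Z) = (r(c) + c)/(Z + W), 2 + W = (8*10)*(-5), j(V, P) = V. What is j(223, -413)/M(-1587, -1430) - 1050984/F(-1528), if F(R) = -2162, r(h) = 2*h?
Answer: 185581612/223767 ≈ 829.35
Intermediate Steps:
W = -402 (W = -2 + (8*10)*(-5) = -2 + 80*(-5) = -2 - 400 = -402)
M(c, Z) = 3*c/(4*(-402 + Z)) (M(c, Z) = ((2*c + c)/(Z - 402))/4 = ((3*c)/(-402 + Z))/4 = (3*c/(-402 + Z))/4 = 3*c/(4*(-402 + Z)))
j(223, -413)/M(-1587, -1430) - 1050984/F(-1528) = 223/(((3/4)*(-1587)/(-402 - 1430))) - 1050984/(-2162) = 223/(((3/4)*(-1587)/(-1832))) - 1050984*(-1/2162) = 223/(((3/4)*(-1587)*(-1/1832))) + 525492/1081 = 223/(4761/7328) + 525492/1081 = 223*(7328/4761) + 525492/1081 = 1634144/4761 + 525492/1081 = 185581612/223767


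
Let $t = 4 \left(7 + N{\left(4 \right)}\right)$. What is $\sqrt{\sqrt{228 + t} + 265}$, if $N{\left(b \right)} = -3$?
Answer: $\sqrt{265 + 2 \sqrt{61}} \approx 16.752$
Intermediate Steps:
$t = 16$ ($t = 4 \left(7 - 3\right) = 4 \cdot 4 = 16$)
$\sqrt{\sqrt{228 + t} + 265} = \sqrt{\sqrt{228 + 16} + 265} = \sqrt{\sqrt{244} + 265} = \sqrt{2 \sqrt{61} + 265} = \sqrt{265 + 2 \sqrt{61}}$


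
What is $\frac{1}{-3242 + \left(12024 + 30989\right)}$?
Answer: $\frac{1}{39771} \approx 2.5144 \cdot 10^{-5}$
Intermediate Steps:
$\frac{1}{-3242 + \left(12024 + 30989\right)} = \frac{1}{-3242 + 43013} = \frac{1}{39771}$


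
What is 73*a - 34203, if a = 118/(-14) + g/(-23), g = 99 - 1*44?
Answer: -5633849/161 ≈ -34993.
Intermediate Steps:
g = 55 (g = 99 - 44 = 55)
a = -1742/161 (a = 118/(-14) + 55/(-23) = 118*(-1/14) + 55*(-1/23) = -59/7 - 55/23 = -1742/161 ≈ -10.820)
73*a - 34203 = 73*(-1742/161) - 34203 = -127166/161 - 34203 = -5633849/161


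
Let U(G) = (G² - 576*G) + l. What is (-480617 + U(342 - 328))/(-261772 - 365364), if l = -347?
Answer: 7638/9799 ≈ 0.77947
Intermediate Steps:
U(G) = -347 + G² - 576*G (U(G) = (G² - 576*G) - 347 = -347 + G² - 576*G)
(-480617 + U(342 - 328))/(-261772 - 365364) = (-480617 + (-347 + (342 - 328)² - 576*(342 - 328)))/(-261772 - 365364) = (-480617 + (-347 + 14² - 576*14))/(-627136) = (-480617 + (-347 + 196 - 8064))*(-1/627136) = (-480617 - 8215)*(-1/627136) = -488832*(-1/627136) = 7638/9799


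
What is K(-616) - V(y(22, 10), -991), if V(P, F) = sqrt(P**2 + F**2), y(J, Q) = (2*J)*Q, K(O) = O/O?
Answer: 1 - sqrt(1175681) ≈ -1083.3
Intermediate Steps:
K(O) = 1
y(J, Q) = 2*J*Q
V(P, F) = sqrt(F**2 + P**2)
K(-616) - V(y(22, 10), -991) = 1 - sqrt((-991)**2 + (2*22*10)**2) = 1 - sqrt(982081 + 440**2) = 1 - sqrt(982081 + 193600) = 1 - sqrt(1175681)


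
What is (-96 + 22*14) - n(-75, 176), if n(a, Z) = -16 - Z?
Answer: 404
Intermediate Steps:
(-96 + 22*14) - n(-75, 176) = (-96 + 22*14) - (-16 - 1*176) = (-96 + 308) - (-16 - 176) = 212 - 1*(-192) = 212 + 192 = 404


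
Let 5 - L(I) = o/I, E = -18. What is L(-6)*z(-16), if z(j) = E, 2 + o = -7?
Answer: -63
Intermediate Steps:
o = -9 (o = -2 - 7 = -9)
L(I) = 5 + 9/I (L(I) = 5 - (-9)/I = 5 + 9/I)
z(j) = -18
L(-6)*z(-16) = (5 + 9/(-6))*(-18) = (5 + 9*(-1/6))*(-18) = (5 - 3/2)*(-18) = (7/2)*(-18) = -63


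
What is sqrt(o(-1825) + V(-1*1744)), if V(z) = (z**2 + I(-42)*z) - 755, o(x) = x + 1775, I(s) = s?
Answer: sqrt(3113979) ≈ 1764.6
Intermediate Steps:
o(x) = 1775 + x
V(z) = -755 + z**2 - 42*z (V(z) = (z**2 - 42*z) - 755 = -755 + z**2 - 42*z)
sqrt(o(-1825) + V(-1*1744)) = sqrt((1775 - 1825) + (-755 + (-1*1744)**2 - (-42)*1744)) = sqrt(-50 + (-755 + (-1744)**2 - 42*(-1744))) = sqrt(-50 + (-755 + 3041536 + 73248)) = sqrt(-50 + 3114029) = sqrt(3113979)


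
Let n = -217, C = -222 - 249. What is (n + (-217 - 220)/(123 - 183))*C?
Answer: 1975531/20 ≈ 98777.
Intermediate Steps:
C = -471
(n + (-217 - 220)/(123 - 183))*C = (-217 + (-217 - 220)/(123 - 183))*(-471) = (-217 - 437/(-60))*(-471) = (-217 - 437*(-1/60))*(-471) = (-217 + 437/60)*(-471) = -12583/60*(-471) = 1975531/20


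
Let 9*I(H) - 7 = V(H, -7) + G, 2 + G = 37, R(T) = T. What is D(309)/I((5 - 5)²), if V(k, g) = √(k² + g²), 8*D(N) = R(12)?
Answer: 27/98 ≈ 0.27551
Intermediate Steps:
G = 35 (G = -2 + 37 = 35)
D(N) = 3/2 (D(N) = (⅛)*12 = 3/2)
V(k, g) = √(g² + k²)
I(H) = 14/3 + √(49 + H²)/9 (I(H) = 7/9 + (√((-7)² + H²) + 35)/9 = 7/9 + (√(49 + H²) + 35)/9 = 7/9 + (35 + √(49 + H²))/9 = 7/9 + (35/9 + √(49 + H²)/9) = 14/3 + √(49 + H²)/9)
D(309)/I((5 - 5)²) = 3/(2*(14/3 + √(49 + ((5 - 5)²)²)/9)) = 3/(2*(14/3 + √(49 + (0²)²)/9)) = 3/(2*(14/3 + √(49 + 0²)/9)) = 3/(2*(14/3 + √(49 + 0)/9)) = 3/(2*(14/3 + √49/9)) = 3/(2*(14/3 + (⅑)*7)) = 3/(2*(14/3 + 7/9)) = 3/(2*(49/9)) = (3/2)*(9/49) = 27/98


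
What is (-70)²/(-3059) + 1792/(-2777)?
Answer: -2727004/1213549 ≈ -2.2471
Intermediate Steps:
(-70)²/(-3059) + 1792/(-2777) = 4900*(-1/3059) + 1792*(-1/2777) = -700/437 - 1792/2777 = -2727004/1213549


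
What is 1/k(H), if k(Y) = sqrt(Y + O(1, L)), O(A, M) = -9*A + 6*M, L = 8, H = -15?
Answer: sqrt(6)/12 ≈ 0.20412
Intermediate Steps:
k(Y) = sqrt(39 + Y) (k(Y) = sqrt(Y + (-9*1 + 6*8)) = sqrt(Y + (-9 + 48)) = sqrt(Y + 39) = sqrt(39 + Y))
1/k(H) = 1/(sqrt(39 - 15)) = 1/(sqrt(24)) = 1/(2*sqrt(6)) = sqrt(6)/12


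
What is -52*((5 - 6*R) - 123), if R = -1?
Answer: 5824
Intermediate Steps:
-52*((5 - 6*R) - 123) = -52*((5 - 6*(-1)) - 123) = -52*((5 + 6) - 123) = -52*(11 - 123) = -52*(-112) = 5824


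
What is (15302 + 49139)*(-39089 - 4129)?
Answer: -2785011138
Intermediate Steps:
(15302 + 49139)*(-39089 - 4129) = 64441*(-43218) = -2785011138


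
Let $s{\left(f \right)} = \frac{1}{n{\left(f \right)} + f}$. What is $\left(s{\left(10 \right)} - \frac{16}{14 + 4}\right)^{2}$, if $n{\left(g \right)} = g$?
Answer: $\frac{22801}{32400} \approx 0.70373$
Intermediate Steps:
$s{\left(f \right)} = \frac{1}{2 f}$ ($s{\left(f \right)} = \frac{1}{f + f} = \frac{1}{2 f}$)
$\left(s{\left(10 \right)} - \frac{16}{14 + 4}\right)^{2} = \left(\frac{1}{2 \cdot 10} - \frac{16}{14 + 4}\right)^{2} = \left(\frac{1}{2} \cdot \frac{1}{10} - \frac{16}{18}\right)^{2} = \left(\frac{1}{20} - \frac{8}{9}\right)^{2} = \left(- \frac{151}{180}\right)^{2} = \frac{22801}{32400}$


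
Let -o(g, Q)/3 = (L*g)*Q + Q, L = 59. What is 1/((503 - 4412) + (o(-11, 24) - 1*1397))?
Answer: 1/41350 ≈ 2.4184e-5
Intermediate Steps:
o(g, Q) = -3*Q - 177*Q*g (o(g, Q) = -3*((59*g)*Q + Q) = -3*(59*Q*g + Q) = -3*(Q + 59*Q*g) = -3*Q - 177*Q*g)
1/((503 - 4412) + (o(-11, 24) - 1*1397)) = 1/((503 - 4412) + (-3*24*(1 + 59*(-11)) - 1*1397)) = 1/(-3909 + (-3*24*(1 - 649) - 1397)) = 1/(-3909 + (-3*24*(-648) - 1397)) = 1/(-3909 + (46656 - 1397)) = 1/(-3909 + 45259) = 1/41350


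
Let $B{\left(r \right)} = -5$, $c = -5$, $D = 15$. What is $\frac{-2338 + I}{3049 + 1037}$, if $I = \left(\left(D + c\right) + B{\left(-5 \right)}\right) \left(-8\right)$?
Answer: $- \frac{1189}{2043} \approx -0.58199$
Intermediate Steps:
$I = -40$ ($I = \left(\left(15 - 5\right) - 5\right) \left(-8\right) = \left(10 - 5\right) \left(-8\right) = 5 \left(-8\right) = -40$)
$\frac{-2338 + I}{3049 + 1037} = \frac{-2338 - 40}{3049 + 1037} = - \frac{2378}{4086} = \left(-2378\right) \frac{1}{4086} = - \frac{1189}{2043}$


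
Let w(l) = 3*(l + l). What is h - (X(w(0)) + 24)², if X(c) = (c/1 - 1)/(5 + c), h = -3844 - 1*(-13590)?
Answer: 229489/25 ≈ 9179.6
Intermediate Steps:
w(l) = 6*l (w(l) = 3*(2*l) = 6*l)
h = 9746 (h = -3844 + 13590 = 9746)
X(c) = (-1 + c)/(5 + c) (X(c) = (c*1 - 1)/(5 + c) = (c - 1)/(5 + c) = (-1 + c)/(5 + c))
h - (X(w(0)) + 24)² = 9746 - ((-1 + 6*0)/(5 + 6*0) + 24)² = 9746 - ((-1 + 0)/(5 + 0) + 24)² = 9746 - (-1/5 + 24)² = 9746 - ((⅕)*(-1) + 24)² = 9746 - (-⅕ + 24)² = 9746 - (119/5)² = 9746 - 1*14161/25 = 9746 - 14161/25 = 229489/25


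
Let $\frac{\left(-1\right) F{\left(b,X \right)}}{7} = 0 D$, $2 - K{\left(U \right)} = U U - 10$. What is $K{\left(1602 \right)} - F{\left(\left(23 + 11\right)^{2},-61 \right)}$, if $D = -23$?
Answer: $-2566392$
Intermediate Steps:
$K{\left(U \right)} = 12 - U^{2}$ ($K{\left(U \right)} = 2 - \left(U U - 10\right) = 2 - \left(U^{2} - 10\right) = 2 - \left(-10 + U^{2}\right) = 12 - U^{2}$)
$F{\left(b,X \right)} = 0$ ($F{\left(b,X \right)} = - 7 \cdot 0 \left(-23\right) = \left(-7\right) 0 = 0$)
$K{\left(1602 \right)} - F{\left(\left(23 + 11\right)^{2},-61 \right)} = \left(12 - 1602^{2}\right) - 0 = \left(12 - 2566404\right) + 0 = -2566392 + 0 = -2566392$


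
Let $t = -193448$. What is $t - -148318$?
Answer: $-45130$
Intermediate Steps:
$t - -148318 = -193448 - -148318 = -193448 + 148318 = -45130$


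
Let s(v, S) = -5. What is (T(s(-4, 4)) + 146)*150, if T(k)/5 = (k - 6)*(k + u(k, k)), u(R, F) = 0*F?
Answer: 63150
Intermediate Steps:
u(R, F) = 0
T(k) = 5*k*(-6 + k) (T(k) = 5*((k - 6)*(k + 0)) = 5*((-6 + k)*k) = 5*(k*(-6 + k)) = 5*k*(-6 + k))
(T(s(-4, 4)) + 146)*150 = (5*(-5)*(-6 - 5) + 146)*150 = (5*(-5)*(-11) + 146)*150 = (275 + 146)*150 = 421*150 = 63150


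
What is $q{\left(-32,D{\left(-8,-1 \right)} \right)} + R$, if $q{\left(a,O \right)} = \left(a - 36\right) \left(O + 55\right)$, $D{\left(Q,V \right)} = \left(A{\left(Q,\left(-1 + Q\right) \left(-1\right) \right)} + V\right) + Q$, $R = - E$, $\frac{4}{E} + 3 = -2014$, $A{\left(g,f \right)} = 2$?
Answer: $- \frac{6583484}{2017} \approx -3264.0$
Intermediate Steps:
$E = - \frac{4}{2017}$ ($E = \frac{4}{-3 - 2014} = \frac{4}{-2017} = 4 \left(- \frac{1}{2017}\right) = - \frac{4}{2017} \approx -0.0019831$)
$R = \frac{4}{2017}$ ($R = \left(-1\right) \left(- \frac{4}{2017}\right) = \frac{4}{2017} \approx 0.0019831$)
$D{\left(Q,V \right)} = 2 + Q + V$ ($D{\left(Q,V \right)} = \left(2 + V\right) + Q = 2 + Q + V$)
$q{\left(a,O \right)} = \left(-36 + a\right) \left(55 + O\right)$
$q{\left(-32,D{\left(-8,-1 \right)} \right)} + R = \left(-1980 - 36 \left(2 - 8 - 1\right) + 55 \left(-32\right) + \left(2 - 8 - 1\right) \left(-32\right)\right) + \frac{4}{2017} = \left(-1980 - -252 - 1760 - -224\right) + \frac{4}{2017} = \left(-1980 + 252 - 1760 + 224\right) + \frac{4}{2017} = -3264 + \frac{4}{2017} = - \frac{6583484}{2017}$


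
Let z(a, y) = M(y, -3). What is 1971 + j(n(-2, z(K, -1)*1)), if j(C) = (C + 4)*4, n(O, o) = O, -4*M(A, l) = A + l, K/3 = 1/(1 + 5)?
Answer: 1979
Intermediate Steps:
K = ½ (K = 3/(1 + 5) = 3/6 = 3*(⅙) = ½ ≈ 0.50000)
M(A, l) = -A/4 - l/4 (M(A, l) = -(A + l)/4 = -A/4 - l/4)
z(a, y) = ¾ - y/4 (z(a, y) = -y/4 - ¼*(-3) = -y/4 + ¾ = ¾ - y/4)
j(C) = 16 + 4*C (j(C) = (4 + C)*4 = 16 + 4*C)
1971 + j(n(-2, z(K, -1)*1)) = 1971 + (16 + 4*(-2)) = 1971 + (16 - 8) = 1971 + 8 = 1979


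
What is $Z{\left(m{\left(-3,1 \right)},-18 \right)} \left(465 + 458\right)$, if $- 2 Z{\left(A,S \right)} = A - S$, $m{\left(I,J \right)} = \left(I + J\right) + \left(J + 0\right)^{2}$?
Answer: $- \frac{15691}{2} \approx -7845.5$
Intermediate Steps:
$m{\left(I,J \right)} = I + J + J^{2}$ ($m{\left(I,J \right)} = \left(I + J\right) + J^{2} = I + J + J^{2}$)
$Z{\left(A,S \right)} = \frac{S}{2} - \frac{A}{2}$ ($Z{\left(A,S \right)} = - \frac{A - S}{2} = \frac{S}{2} - \frac{A}{2}$)
$Z{\left(m{\left(-3,1 \right)},-18 \right)} \left(465 + 458\right) = \left(\frac{1}{2} \left(-18\right) - \frac{-3 + 1 + 1^{2}}{2}\right) \left(465 + 458\right) = \left(-9 - \frac{-3 + 1 + 1}{2}\right) 923 = \left(-9 - - \frac{1}{2}\right) 923 = \left(-9 + \frac{1}{2}\right) 923 = \left(- \frac{17}{2}\right) 923 = - \frac{15691}{2}$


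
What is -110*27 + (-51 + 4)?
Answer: -3017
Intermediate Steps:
-110*27 + (-51 + 4) = -2970 - 47 = -3017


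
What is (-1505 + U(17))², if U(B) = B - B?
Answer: 2265025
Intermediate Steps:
U(B) = 0
(-1505 + U(17))² = (-1505 + 0)² = (-1505)² = 2265025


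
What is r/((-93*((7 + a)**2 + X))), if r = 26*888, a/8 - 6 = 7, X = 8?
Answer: -7696/382199 ≈ -0.020136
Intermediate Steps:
a = 104 (a = 48 + 8*7 = 48 + 56 = 104)
r = 23088
r/((-93*((7 + a)**2 + X))) = 23088/((-93*((7 + 104)**2 + 8))) = 23088/((-93*(111**2 + 8))) = 23088/((-93*(12321 + 8))) = 23088/((-93*12329)) = 23088/(-1146597) = 23088*(-1/1146597) = -7696/382199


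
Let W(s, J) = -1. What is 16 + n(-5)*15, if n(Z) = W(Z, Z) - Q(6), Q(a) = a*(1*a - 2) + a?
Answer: -449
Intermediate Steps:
Q(a) = a + a*(-2 + a) (Q(a) = a*(a - 2) + a = a*(-2 + a) + a = a + a*(-2 + a))
n(Z) = -31 (n(Z) = -1 - 6*(-1 + 6) = -1 - 6*5 = -1 - 1*30 = -1 - 30 = -31)
16 + n(-5)*15 = 16 - 31*15 = 16 - 465 = -449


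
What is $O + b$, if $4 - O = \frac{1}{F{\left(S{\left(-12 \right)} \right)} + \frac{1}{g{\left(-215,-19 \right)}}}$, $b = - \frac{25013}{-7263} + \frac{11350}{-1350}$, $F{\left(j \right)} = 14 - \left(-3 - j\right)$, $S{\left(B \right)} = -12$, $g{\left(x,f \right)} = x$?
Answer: $- \frac{3025799}{2600154} \approx -1.1637$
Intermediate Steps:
$F{\left(j \right)} = 17 + j$ ($F{\left(j \right)} = 14 + \left(3 + j\right) = 17 + j$)
$b = - \frac{36050}{7263}$ ($b = \left(-25013\right) \left(- \frac{1}{7263}\right) + 11350 \left(- \frac{1}{1350}\right) = \frac{25013}{7263} - \frac{227}{27} = - \frac{36050}{7263} \approx -4.9635$)
$O = \frac{4081}{1074}$ ($O = 4 - \frac{1}{\left(17 - 12\right) + \frac{1}{-215}} = 4 - \frac{1}{5 - \frac{1}{215}} = 4 - \frac{1}{\frac{1074}{215}} = 4 - \frac{215}{1074} = \frac{4081}{1074} \approx 3.7998$)
$O + b = \frac{4081}{1074} - \frac{36050}{7263} = - \frac{3025799}{2600154}$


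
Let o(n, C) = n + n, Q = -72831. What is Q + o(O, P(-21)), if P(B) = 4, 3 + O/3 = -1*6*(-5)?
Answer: -72669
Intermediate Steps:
O = 81 (O = -9 + 3*(-1*6*(-5)) = -9 + 3*(-6*(-5)) = -9 + 3*30 = -9 + 90 = 81)
o(n, C) = 2*n
Q + o(O, P(-21)) = -72831 + 2*81 = -72831 + 162 = -72669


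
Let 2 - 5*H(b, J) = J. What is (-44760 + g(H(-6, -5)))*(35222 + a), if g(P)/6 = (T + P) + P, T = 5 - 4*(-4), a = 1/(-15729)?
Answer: -41197056412994/26215 ≈ -1.5715e+9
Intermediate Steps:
H(b, J) = 2/5 - J/5
a = -1/15729 ≈ -6.3577e-5
T = 21 (T = 5 + 16 = 21)
g(P) = 126 + 12*P (g(P) = 6*((21 + P) + P) = 6*(21 + 2*P) = 126 + 12*P)
(-44760 + g(H(-6, -5)))*(35222 + a) = (-44760 + (126 + 12*(2/5 - 1/5*(-5))))*(35222 - 1/15729) = (-44760 + (126 + 12*(2/5 + 1)))*(554006837/15729) = (-44760 + (126 + 12*(7/5)))*(554006837/15729) = (-44760 + (126 + 84/5))*(554006837/15729) = (-44760 + 714/5)*(554006837/15729) = -223086/5*554006837/15729 = -41197056412994/26215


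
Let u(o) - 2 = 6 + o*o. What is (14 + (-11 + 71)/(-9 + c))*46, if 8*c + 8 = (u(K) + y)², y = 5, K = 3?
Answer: 70564/101 ≈ 698.65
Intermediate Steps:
u(o) = 8 + o² (u(o) = 2 + (6 + o*o) = 2 + (6 + o²) = 8 + o²)
c = 119/2 (c = -1 + ((8 + 3²) + 5)²/8 = -1 + ((8 + 9) + 5)²/8 = -1 + (17 + 5)²/8 = -1 + (⅛)*22² = -1 + (⅛)*484 = -1 + 121/2 = 119/2 ≈ 59.500)
(14 + (-11 + 71)/(-9 + c))*46 = (14 + (-11 + 71)/(-9 + 119/2))*46 = (14 + 60/(101/2))*46 = (14 + 60*(2/101))*46 = (14 + 120/101)*46 = (1534/101)*46 = 70564/101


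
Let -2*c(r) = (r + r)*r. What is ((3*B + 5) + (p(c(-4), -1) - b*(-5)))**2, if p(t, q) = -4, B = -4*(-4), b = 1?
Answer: 2916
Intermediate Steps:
c(r) = -r**2 (c(r) = -(r + r)*r/2 = -2*r*r/2 = -r**2)
B = 16
((3*B + 5) + (p(c(-4), -1) - b*(-5)))**2 = ((3*16 + 5) + (-4 - (-5)))**2 = ((48 + 5) + (-4 - 1*(-5)))**2 = (53 + (-4 + 5))**2 = (53 + 1)**2 = 54**2 = 2916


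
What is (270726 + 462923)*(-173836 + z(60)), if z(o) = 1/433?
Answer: -55222484341563/433 ≈ -1.2753e+11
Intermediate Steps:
z(o) = 1/433
(270726 + 462923)*(-173836 + z(60)) = (270726 + 462923)*(-173836 + 1/433) = 733649*(-75270987/433) = -55222484341563/433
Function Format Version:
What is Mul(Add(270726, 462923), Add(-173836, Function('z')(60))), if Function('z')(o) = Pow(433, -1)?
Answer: Rational(-55222484341563, 433) ≈ -1.2753e+11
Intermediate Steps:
Function('z')(o) = Rational(1, 433)
Mul(Add(270726, 462923), Add(-173836, Function('z')(60))) = Mul(Add(270726, 462923), Add(-173836, Rational(1, 433))) = Mul(733649, Rational(-75270987, 433)) = Rational(-55222484341563, 433)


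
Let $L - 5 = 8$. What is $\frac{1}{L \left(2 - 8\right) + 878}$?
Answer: $\frac{1}{800} \approx 0.00125$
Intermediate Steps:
$L = 13$ ($L = 5 + 8 = 13$)
$\frac{1}{L \left(2 - 8\right) + 878} = \frac{1}{13 \left(2 - 8\right) + 878} = \frac{1}{13 \left(-6\right) + 878} = \frac{1}{-78 + 878} = \frac{1}{800}$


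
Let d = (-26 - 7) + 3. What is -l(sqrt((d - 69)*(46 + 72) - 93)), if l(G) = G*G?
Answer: 11775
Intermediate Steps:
d = -30 (d = -33 + 3 = -30)
l(G) = G**2
-l(sqrt((d - 69)*(46 + 72) - 93)) = -(sqrt((-30 - 69)*(46 + 72) - 93))**2 = -(sqrt(-99*118 - 93))**2 = -(sqrt(-11682 - 93))**2 = -(sqrt(-11775))**2 = -(5*I*sqrt(471))**2 = -1*(-11775) = 11775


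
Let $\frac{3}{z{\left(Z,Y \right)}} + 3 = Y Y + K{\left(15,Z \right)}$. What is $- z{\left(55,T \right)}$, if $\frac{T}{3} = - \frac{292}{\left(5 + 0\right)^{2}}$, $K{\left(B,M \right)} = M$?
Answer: $- \frac{1875}{799876} \approx -0.0023441$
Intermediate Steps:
$T = - \frac{876}{25}$ ($T = 3 \left(- \frac{292}{\left(5 + 0\right)^{2}}\right) = 3 \left(- \frac{292}{5^{2}}\right) = 3 \left(- \frac{292}{25}\right) = - \frac{876}{25} \approx -35.04$)
$z{\left(Z,Y \right)} = \frac{3}{-3 + Z + Y^{2}}$ ($z{\left(Z,Y \right)} = \frac{3}{-3 + \left(Y Y + Z\right)} = \frac{3}{-3 + \left(Y^{2} + Z\right)} = \frac{3}{-3 + \left(Z + Y^{2}\right)} = \frac{3}{-3 + Z + Y^{2}}$)
$- z{\left(55,T \right)} = - \frac{3}{-3 + 55 + \left(- \frac{876}{25}\right)^{2}} = - \frac{3}{-3 + 55 + \frac{767376}{625}} = - \frac{3}{\frac{799876}{625}} = - \frac{3 \cdot 625}{799876} = \left(-1\right) \frac{1875}{799876} = - \frac{1875}{799876}$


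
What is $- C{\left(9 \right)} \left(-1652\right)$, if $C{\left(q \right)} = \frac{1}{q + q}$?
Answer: $\frac{826}{9} \approx 91.778$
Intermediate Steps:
$C{\left(q \right)} = \frac{1}{2 q}$
$- C{\left(9 \right)} \left(-1652\right) = - \frac{1}{2 \cdot 9} \left(-1652\right) = - \frac{1}{2} \cdot \frac{1}{9} \left(-1652\right) = - \frac{-1652}{18} = \left(-1\right) \left(- \frac{826}{9}\right) = \frac{826}{9}$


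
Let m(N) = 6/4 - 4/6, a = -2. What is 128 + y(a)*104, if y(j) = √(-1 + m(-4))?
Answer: 128 + 52*I*√6/3 ≈ 128.0 + 42.458*I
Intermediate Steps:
m(N) = ⅚ (m(N) = 6*(¼) - 4*⅙ = 3/2 - ⅔ = ⅚)
y(j) = I*√6/6 (y(j) = √(-1 + ⅚) = √(-⅙) = I*√6/6)
128 + y(a)*104 = 128 + (I*√6/6)*104 = 128 + 52*I*√6/3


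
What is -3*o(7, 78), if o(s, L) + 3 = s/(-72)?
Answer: 223/24 ≈ 9.2917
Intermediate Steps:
o(s, L) = -3 - s/72 (o(s, L) = -3 + s/(-72) = -3 + s*(-1/72) = -3 - s/72)
-3*o(7, 78) = -3*(-3 - 1/72*7) = -3*(-3 - 7/72) = -3*(-223/72) = 223/24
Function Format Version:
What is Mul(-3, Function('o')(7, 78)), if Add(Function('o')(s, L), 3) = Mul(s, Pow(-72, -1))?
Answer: Rational(223, 24) ≈ 9.2917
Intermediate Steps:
Function('o')(s, L) = Add(-3, Mul(Rational(-1, 72), s)) (Function('o')(s, L) = Add(-3, Mul(s, Pow(-72, -1))) = Add(-3, Mul(s, Rational(-1, 72))) = Add(-3, Mul(Rational(-1, 72), s)))
Mul(-3, Function('o')(7, 78)) = Mul(-3, Add(-3, Mul(Rational(-1, 72), 7))) = Mul(-3, Add(-3, Rational(-7, 72))) = Mul(-3, Rational(-223, 72)) = Rational(223, 24)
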